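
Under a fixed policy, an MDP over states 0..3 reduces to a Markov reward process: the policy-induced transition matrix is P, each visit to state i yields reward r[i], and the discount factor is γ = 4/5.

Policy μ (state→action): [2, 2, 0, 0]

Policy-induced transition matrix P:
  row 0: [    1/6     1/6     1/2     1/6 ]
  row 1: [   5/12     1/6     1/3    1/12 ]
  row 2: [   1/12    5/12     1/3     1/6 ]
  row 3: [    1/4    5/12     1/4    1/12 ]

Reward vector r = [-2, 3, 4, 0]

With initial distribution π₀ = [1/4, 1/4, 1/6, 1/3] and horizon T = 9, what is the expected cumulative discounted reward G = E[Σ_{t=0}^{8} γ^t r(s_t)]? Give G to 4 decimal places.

t=0: π = [0.2500, 0.2500, 0.1667, 0.3333], E[r] = 0.9167, γ^t·E[r] = 0.916667, running G = 0.916667
t=1: π = [0.2431, 0.2917, 0.3472, 0.1181], E[r] = 1.7778, γ^t·E[r] = 1.422222, running G = 2.338889
t=2: π = [0.2205, 0.2830, 0.3640, 0.1325], E[r] = 1.8640, γ^t·E[r] = 1.192963, running G = 3.531852
t=3: π = [0.2181, 0.2908, 0.3590, 0.1320], E[r] = 1.8723, γ^t·E[r] = 0.958617, running G = 4.490469
t=4: π = [0.2204, 0.2894, 0.3587, 0.1314], E[r] = 1.8621, γ^t·E[r] = 0.762734, running G = 5.253203
t=5: π = [0.2201, 0.2892, 0.3591, 0.1316], E[r] = 1.8639, γ^t·E[r] = 0.610763, running G = 5.863966
t=6: π = [0.2200, 0.2893, 0.3590, 0.1316], E[r] = 1.8642, γ^t·E[r] = 0.488695, running G = 6.352660
t=7: π = [0.2200, 0.2893, 0.3590, 0.1316], E[r] = 1.8640, γ^t·E[r] = 0.390914, running G = 6.743575
t=8: π = [0.2200, 0.2893, 0.3590, 0.1316], E[r] = 1.8640, γ^t·E[r] = 0.312735, running G = 7.056310

G = 7.0563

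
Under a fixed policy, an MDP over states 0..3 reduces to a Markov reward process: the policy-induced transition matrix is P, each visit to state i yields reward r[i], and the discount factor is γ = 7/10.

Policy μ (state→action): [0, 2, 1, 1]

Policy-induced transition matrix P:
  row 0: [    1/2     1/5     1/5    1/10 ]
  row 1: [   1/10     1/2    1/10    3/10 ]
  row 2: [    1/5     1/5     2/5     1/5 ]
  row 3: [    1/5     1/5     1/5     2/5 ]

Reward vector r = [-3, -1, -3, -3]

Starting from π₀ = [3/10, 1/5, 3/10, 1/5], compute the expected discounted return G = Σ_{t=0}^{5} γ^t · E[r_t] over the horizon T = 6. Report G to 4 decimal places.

G = -7.3598

t=0: π = [0.3000, 0.2000, 0.3000, 0.2000], E[r] = -2.6000, γ^t·E[r] = -2.600000, running G = -2.600000
t=1: π = [0.2700, 0.2600, 0.2400, 0.2300], E[r] = -2.4800, γ^t·E[r] = -1.736000, running G = -4.336000
t=2: π = [0.2550, 0.2780, 0.2220, 0.2450], E[r] = -2.4440, γ^t·E[r] = -1.197560, running G = -5.533560
t=3: π = [0.2487, 0.2834, 0.2166, 0.2513], E[r] = -2.4332, γ^t·E[r] = -0.834588, running G = -6.368148
t=4: π = [0.2463, 0.2850, 0.2150, 0.2537], E[r] = -2.4300, γ^t·E[r] = -0.583433, running G = -6.951581
t=5: π = [0.2454, 0.2855, 0.2145, 0.2546], E[r] = -2.4290, γ^t·E[r] = -0.408240, running G = -7.359821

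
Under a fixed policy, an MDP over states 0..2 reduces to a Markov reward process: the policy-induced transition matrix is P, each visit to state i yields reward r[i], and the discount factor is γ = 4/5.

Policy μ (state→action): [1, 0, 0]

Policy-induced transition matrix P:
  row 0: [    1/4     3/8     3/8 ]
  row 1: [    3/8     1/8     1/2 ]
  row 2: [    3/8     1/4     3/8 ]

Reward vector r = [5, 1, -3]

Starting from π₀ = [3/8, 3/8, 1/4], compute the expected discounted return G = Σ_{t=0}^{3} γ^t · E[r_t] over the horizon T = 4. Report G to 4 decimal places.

t=0: π = [0.3750, 0.3750, 0.2500], E[r] = 1.5000, γ^t·E[r] = 1.500000, running G = 1.500000
t=1: π = [0.3281, 0.2500, 0.4219], E[r] = 0.6250, γ^t·E[r] = 0.500000, running G = 2.000000
t=2: π = [0.3340, 0.2598, 0.4063], E[r] = 0.7109, γ^t·E[r] = 0.455000, running G = 2.455000
t=3: π = [0.3333, 0.2593, 0.4075], E[r] = 0.7031, γ^t·E[r] = 0.360000, running G = 2.815000

G = 2.8150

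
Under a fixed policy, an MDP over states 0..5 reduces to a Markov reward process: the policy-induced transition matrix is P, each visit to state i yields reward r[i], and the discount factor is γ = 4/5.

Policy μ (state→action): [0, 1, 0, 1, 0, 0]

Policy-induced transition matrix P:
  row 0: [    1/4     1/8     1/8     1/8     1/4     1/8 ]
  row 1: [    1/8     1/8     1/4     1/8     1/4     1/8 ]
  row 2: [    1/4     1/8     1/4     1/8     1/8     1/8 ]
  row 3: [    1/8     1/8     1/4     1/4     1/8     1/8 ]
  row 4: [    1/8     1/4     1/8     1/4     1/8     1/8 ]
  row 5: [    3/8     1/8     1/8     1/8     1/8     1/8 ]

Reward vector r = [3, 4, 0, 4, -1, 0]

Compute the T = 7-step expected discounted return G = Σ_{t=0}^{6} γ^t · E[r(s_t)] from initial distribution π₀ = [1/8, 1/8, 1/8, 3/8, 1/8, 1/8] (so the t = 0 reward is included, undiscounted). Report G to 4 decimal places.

t=0: π = [0.1250, 0.1250, 0.1250, 0.3750, 0.1250, 0.1250], E[r] = 2.2500, γ^t·E[r] = 2.250000, running G = 2.250000
t=1: π = [0.1875, 0.1406, 0.2031, 0.1875, 0.1563, 0.1250], E[r] = 1.7188, γ^t·E[r] = 1.375000, running G = 3.625000
t=2: π = [0.2051, 0.1445, 0.1914, 0.1680, 0.1660, 0.1250], E[r] = 1.6992, γ^t·E[r] = 1.087500, running G = 4.712500
t=3: π = [0.2058, 0.1458, 0.1880, 0.1667, 0.1687, 0.1250], E[r] = 1.6987, γ^t·E[r] = 0.869750, running G = 5.582250
t=4: π = [0.2055, 0.1461, 0.1876, 0.1669, 0.1689, 0.1250], E[r] = 1.6996, γ^t·E[r] = 0.696138, running G = 6.278388
t=5: π = [0.2054, 0.1461, 0.1876, 0.1670, 0.1689, 0.1250], E[r] = 1.6996, γ^t·E[r] = 0.556926, running G = 6.835314
t=6: π = [0.2054, 0.1461, 0.1876, 0.1670, 0.1689, 0.1250], E[r] = 1.6996, γ^t·E[r] = 0.445542, running G = 7.280856

G = 7.2809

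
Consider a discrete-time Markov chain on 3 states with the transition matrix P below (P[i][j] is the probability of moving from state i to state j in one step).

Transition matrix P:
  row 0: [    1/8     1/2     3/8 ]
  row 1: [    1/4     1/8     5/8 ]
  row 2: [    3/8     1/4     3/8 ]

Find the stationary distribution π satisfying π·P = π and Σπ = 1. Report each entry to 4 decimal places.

π = [0.2717, 0.2826, 0.4457]

Balance equations π_j = Σ_i π_i·P[i][j]:
  π_0 = 1/8·π_0 + 1/4·π_1 + 3/8·π_2
  π_1 = 1/2·π_0 + 1/8·π_1 + 1/4·π_2
  normalize: π_0 + π_1 + π_2 = 1
Solving the linear system gives exactly π = [25/92, 13/46, 41/92].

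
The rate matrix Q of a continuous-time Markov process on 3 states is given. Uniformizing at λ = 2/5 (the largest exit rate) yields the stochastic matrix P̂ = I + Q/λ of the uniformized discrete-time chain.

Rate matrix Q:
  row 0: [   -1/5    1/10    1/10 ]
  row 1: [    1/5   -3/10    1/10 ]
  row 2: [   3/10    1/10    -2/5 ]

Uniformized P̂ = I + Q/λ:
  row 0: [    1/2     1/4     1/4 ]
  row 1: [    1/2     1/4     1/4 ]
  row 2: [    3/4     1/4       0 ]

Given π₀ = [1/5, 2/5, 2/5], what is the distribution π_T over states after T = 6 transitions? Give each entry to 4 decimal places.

π = [0.5500, 0.2500, 0.2000]

t=0: π = [0.2000, 0.4000, 0.4000]
t=1: π = [0.6000, 0.2500, 0.1500]
t=2: π = [0.5375, 0.2500, 0.2125]
t=3: π = [0.5531, 0.2500, 0.1969]
t=4: π = [0.5492, 0.2500, 0.2008]
t=5: π = [0.5502, 0.2500, 0.1998]
t=6: π = [0.5500, 0.2500, 0.2000]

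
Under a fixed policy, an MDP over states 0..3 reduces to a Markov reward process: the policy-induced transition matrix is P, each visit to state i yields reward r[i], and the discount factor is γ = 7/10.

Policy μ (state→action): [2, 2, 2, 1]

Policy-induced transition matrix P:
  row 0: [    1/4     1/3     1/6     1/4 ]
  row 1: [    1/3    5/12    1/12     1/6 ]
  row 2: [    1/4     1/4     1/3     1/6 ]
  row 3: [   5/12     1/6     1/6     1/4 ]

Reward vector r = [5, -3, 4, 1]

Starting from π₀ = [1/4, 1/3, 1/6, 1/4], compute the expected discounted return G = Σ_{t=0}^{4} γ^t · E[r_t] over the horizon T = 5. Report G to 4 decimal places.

t=0: π = [0.2500, 0.3333, 0.1667, 0.2500], E[r] = 1.1667, γ^t·E[r] = 1.166667, running G = 1.166667
t=1: π = [0.3194, 0.3056, 0.1667, 0.2083], E[r] = 1.5556, γ^t·E[r] = 1.088889, running G = 2.255556
t=2: π = [0.3102, 0.3102, 0.1690, 0.2106], E[r] = 1.5069, γ^t·E[r] = 0.738403, running G = 2.993958
t=3: π = [0.3110, 0.3100, 0.1690, 0.2101], E[r] = 1.5108, γ^t·E[r] = 0.518205, running G = 3.512164
t=4: π = [0.3108, 0.3101, 0.1690, 0.2101], E[r] = 1.5101, γ^t·E[r] = 0.362570, running G = 3.874734

G = 3.8747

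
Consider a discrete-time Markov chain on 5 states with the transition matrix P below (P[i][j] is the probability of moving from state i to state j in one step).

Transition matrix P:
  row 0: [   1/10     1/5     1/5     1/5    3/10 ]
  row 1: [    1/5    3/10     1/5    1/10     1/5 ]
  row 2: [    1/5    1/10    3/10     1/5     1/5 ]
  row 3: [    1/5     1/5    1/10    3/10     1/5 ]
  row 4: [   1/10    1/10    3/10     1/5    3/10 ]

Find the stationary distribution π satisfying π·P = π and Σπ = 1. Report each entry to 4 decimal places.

Balance equations π_j = Σ_i π_i·P[i][j]:
  π_0 = 1/10·π_0 + 1/5·π_1 + 1/5·π_2 + 1/5·π_3 + 1/10·π_4
  π_1 = 1/5·π_0 + 3/10·π_1 + 1/10·π_2 + 1/5·π_3 + 1/10·π_4
  π_2 = 1/5·π_0 + 1/5·π_1 + 3/10·π_2 + 1/10·π_3 + 3/10·π_4
  π_3 = 1/5·π_0 + 1/10·π_1 + 1/5·π_2 + 3/10·π_3 + 1/5·π_4
  normalize: π_0 + π_1 + π_2 + π_3 + π_4 = 1
Solving the linear system gives exactly π = [4/25, 311/1825, 413/1825, 371/1825, 6/25].

π = [0.1600, 0.1704, 0.2263, 0.2033, 0.2400]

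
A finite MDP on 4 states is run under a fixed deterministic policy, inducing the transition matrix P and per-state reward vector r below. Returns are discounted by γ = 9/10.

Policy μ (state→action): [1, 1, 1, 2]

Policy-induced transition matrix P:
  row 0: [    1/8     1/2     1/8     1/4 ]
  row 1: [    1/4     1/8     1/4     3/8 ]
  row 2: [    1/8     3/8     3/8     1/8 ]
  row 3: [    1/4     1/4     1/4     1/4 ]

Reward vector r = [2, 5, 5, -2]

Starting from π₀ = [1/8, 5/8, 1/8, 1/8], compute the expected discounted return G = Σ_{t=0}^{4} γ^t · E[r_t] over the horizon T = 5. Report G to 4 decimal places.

G = 11.5219

t=0: π = [0.1250, 0.6250, 0.1250, 0.1250], E[r] = 3.7500, γ^t·E[r] = 3.750000, running G = 3.750000
t=1: π = [0.2188, 0.2188, 0.2500, 0.3125], E[r] = 2.1563, γ^t·E[r] = 1.940625, running G = 5.690625
t=2: π = [0.1914, 0.3086, 0.2539, 0.2461], E[r] = 2.7031, γ^t·E[r] = 2.189531, running G = 7.880156
t=3: π = [0.1943, 0.2910, 0.2578, 0.2568], E[r] = 2.6191, γ^t·E[r] = 1.909354, running G = 9.789510
t=4: π = [0.1935, 0.2944, 0.2579, 0.2542], E[r] = 2.6405, γ^t·E[r] = 1.732434, running G = 11.521944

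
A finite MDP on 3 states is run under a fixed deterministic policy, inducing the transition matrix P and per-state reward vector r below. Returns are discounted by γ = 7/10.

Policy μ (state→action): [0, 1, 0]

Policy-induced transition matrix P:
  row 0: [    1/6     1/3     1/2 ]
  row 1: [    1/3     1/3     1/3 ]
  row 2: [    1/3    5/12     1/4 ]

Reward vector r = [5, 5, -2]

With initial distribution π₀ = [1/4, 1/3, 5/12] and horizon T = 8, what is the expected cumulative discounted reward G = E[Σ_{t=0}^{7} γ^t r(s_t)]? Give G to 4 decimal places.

t=0: π = [0.2500, 0.3333, 0.4167], E[r] = 2.0833, γ^t·E[r] = 2.083333, running G = 2.083333
t=1: π = [0.2917, 0.3681, 0.3403], E[r] = 2.6181, γ^t·E[r] = 1.832639, running G = 3.915972
t=2: π = [0.2847, 0.3617, 0.3536], E[r] = 2.5249, γ^t·E[r] = 1.237193, running G = 5.153166
t=3: π = [0.2859, 0.3628, 0.3513], E[r] = 2.5408, γ^t·E[r] = 0.871477, running G = 6.024643
t=4: π = [0.2857, 0.3626, 0.3517], E[r] = 2.5381, γ^t·E[r] = 0.609393, running G = 6.634035
t=5: π = [0.2857, 0.3626, 0.3516], E[r] = 2.5385, γ^t·E[r] = 0.426650, running G = 7.060685
t=6: π = [0.2857, 0.3626, 0.3516], E[r] = 2.5385, γ^t·E[r] = 0.298646, running G = 7.359332
t=7: π = [0.2857, 0.3626, 0.3516], E[r] = 2.5385, γ^t·E[r] = 0.209053, running G = 7.568385

G = 7.5684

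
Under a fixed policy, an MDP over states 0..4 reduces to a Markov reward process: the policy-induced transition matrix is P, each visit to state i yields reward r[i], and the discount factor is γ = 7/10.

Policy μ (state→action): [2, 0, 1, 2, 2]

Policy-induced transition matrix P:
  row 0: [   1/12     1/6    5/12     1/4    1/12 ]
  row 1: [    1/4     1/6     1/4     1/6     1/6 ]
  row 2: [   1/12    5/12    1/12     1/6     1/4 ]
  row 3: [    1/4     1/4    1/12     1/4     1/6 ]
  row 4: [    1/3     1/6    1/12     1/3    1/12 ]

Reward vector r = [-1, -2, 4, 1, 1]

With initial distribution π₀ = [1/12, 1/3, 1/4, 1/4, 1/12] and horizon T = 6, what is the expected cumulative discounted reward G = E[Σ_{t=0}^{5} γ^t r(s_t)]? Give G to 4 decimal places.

G = 1.4211

t=0: π = [0.0833, 0.3333, 0.2500, 0.2500, 0.0833], E[r] = 0.5833, γ^t·E[r] = 0.583333, running G = 0.583333
t=1: π = [0.2014, 0.2500, 0.1667, 0.2083, 0.1736], E[r] = 0.3472, γ^t·E[r] = 0.243056, running G = 0.826389
t=2: π = [0.2031, 0.2257, 0.1921, 0.2297, 0.1493], E[r] = 0.4931, γ^t·E[r] = 0.241597, running G = 1.067986
t=3: π = [0.1966, 0.2338, 0.1887, 0.2276, 0.1533], E[r] = 0.4713, γ^t·E[r] = 0.161658, running G = 1.229644
t=4: π = [0.1986, 0.2328, 0.1878, 0.2276, 0.1532], E[r] = 0.4679, γ^t·E[r] = 0.112354, running G = 1.341998
t=5: π = [0.1984, 0.2326, 0.1883, 0.2277, 0.1530], E[r] = 0.4705, γ^t·E[r] = 0.079072, running G = 1.421070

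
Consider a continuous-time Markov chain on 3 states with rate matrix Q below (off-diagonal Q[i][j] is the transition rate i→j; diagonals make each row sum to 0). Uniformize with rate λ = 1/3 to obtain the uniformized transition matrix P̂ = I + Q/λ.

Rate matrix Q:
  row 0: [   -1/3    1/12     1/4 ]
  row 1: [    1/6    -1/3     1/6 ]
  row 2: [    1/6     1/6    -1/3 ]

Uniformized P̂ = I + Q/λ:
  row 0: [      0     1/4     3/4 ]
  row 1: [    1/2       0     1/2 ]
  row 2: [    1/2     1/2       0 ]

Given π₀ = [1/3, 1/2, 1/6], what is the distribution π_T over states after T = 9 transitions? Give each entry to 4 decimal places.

π = [0.3333, 0.2773, 0.3893]

t=0: π = [0.3333, 0.5000, 0.1667]
t=1: π = [0.3333, 0.1667, 0.5000]
t=2: π = [0.3333, 0.3333, 0.3333]
t=3: π = [0.3333, 0.2500, 0.4167]
t=4: π = [0.3333, 0.2917, 0.3750]
t=5: π = [0.3333, 0.2708, 0.3958]
t=6: π = [0.3333, 0.2813, 0.3854]
t=7: π = [0.3333, 0.2760, 0.3906]
t=8: π = [0.3333, 0.2786, 0.3880]
t=9: π = [0.3333, 0.2773, 0.3893]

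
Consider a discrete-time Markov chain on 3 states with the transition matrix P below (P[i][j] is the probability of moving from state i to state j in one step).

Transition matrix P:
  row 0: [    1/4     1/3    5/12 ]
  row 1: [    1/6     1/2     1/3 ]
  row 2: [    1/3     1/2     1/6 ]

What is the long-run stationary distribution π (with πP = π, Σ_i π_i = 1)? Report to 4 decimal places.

Balance equations π_j = Σ_i π_i·P[i][j]:
  π_0 = 1/4·π_0 + 1/6·π_1 + 1/3·π_2
  π_1 = 1/3·π_0 + 1/2·π_1 + 1/2·π_2
  normalize: π_0 + π_1 + π_2 = 1
Solving the linear system gives exactly π = [9/38, 35/76, 23/76].

π = [0.2368, 0.4605, 0.3026]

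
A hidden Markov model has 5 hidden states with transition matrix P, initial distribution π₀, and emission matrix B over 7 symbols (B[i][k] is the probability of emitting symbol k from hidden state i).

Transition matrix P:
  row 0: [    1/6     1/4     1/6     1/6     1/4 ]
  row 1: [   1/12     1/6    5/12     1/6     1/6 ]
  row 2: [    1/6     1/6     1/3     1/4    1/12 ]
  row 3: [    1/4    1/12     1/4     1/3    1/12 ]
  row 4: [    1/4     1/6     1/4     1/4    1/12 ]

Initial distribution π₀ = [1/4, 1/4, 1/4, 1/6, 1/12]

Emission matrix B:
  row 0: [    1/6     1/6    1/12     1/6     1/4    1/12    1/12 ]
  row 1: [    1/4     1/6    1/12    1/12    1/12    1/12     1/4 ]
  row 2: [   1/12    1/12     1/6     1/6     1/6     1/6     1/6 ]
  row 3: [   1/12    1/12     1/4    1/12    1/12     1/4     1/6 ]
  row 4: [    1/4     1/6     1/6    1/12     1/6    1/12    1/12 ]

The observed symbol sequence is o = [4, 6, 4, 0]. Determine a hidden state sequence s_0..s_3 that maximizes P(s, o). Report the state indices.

path = [0, 1, 2, 1]

t=0: δ = [6.250e-02, 2.083e-02, 4.167e-02, 1.389e-02, 1.389e-02]  (obs o_0=4)
t=1: δ = [8.681e-04, 3.906e-03, 2.315e-03, 1.736e-03, 1.302e-03]  ψ = [0, 0, 2, 0, 0]  (obs o_1=6)
t=2: δ = [1.085e-04, 5.425e-05, 2.713e-04, 5.425e-05, 1.085e-04]  ψ = [3, 1, 1, 1, 1]  (obs o_2=4)
t=3: δ = [7.535e-06, 1.130e-05, 7.535e-06, 5.651e-06, 6.782e-06]  ψ = [2, 2, 2, 2, 0]  (obs o_3=0)
backtrack: best end state = 1; path = [0, 1, 2, 1]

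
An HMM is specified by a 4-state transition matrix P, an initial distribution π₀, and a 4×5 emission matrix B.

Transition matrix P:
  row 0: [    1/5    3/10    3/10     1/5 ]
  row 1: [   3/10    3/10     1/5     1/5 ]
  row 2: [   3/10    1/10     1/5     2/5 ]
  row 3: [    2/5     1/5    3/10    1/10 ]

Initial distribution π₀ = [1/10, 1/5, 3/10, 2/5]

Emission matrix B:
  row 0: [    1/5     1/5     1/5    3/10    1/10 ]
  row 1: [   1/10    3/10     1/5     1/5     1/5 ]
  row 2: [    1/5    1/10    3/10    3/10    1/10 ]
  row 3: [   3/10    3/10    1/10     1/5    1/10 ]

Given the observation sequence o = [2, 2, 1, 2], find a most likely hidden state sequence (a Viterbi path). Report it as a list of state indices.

path = [2, 2, 3, 2]

t=0: δ = [2.000e-02, 4.000e-02, 9.000e-02, 4.000e-02]  (obs o_0=2)
t=1: δ = [5.400e-03, 2.400e-03, 5.400e-03, 3.600e-03]  ψ = [2, 1, 2, 2]  (obs o_1=2)
t=2: δ = [3.240e-04, 4.860e-04, 1.620e-04, 6.480e-04]  ψ = [2, 0, 0, 2]  (obs o_2=1)
t=3: δ = [5.184e-05, 2.916e-05, 5.832e-05, 9.720e-06]  ψ = [3, 1, 3, 1]  (obs o_3=2)
backtrack: best end state = 2; path = [2, 2, 3, 2]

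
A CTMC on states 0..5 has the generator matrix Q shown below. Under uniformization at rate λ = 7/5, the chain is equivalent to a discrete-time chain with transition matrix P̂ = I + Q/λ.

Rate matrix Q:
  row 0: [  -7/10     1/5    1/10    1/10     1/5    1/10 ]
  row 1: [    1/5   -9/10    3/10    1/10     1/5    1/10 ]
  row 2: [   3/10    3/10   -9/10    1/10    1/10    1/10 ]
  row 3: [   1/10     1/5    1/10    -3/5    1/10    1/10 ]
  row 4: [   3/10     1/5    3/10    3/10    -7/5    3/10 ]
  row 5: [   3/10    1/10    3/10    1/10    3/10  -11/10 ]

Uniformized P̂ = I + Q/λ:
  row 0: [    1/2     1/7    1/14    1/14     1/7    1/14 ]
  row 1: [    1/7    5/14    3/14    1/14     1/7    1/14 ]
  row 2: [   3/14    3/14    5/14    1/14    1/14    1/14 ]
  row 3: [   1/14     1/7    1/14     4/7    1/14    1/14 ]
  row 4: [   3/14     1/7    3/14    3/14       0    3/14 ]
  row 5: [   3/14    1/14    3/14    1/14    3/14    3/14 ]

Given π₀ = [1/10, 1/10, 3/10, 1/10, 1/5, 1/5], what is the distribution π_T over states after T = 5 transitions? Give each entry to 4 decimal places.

π = [0.2471, 0.1891, 0.1804, 0.1725, 0.1093, 0.1016]

t=0: π = [0.1000, 0.1000, 0.3000, 0.1000, 0.2000, 0.2000]
t=1: π = [0.2214, 0.1714, 0.2286, 0.1500, 0.1000, 0.1286]
t=2: π = [0.2439, 0.1867, 0.1939, 0.1607, 0.1107, 0.1041]
t=3: π = [0.2477, 0.1893, 0.1842, 0.1676, 0.1091, 0.1021]
t=4: π = [0.2476, 0.1893, 0.1813, 0.1708, 0.1094, 0.1016]
t=5: π = [0.2471, 0.1891, 0.1804, 0.1725, 0.1093, 0.1016]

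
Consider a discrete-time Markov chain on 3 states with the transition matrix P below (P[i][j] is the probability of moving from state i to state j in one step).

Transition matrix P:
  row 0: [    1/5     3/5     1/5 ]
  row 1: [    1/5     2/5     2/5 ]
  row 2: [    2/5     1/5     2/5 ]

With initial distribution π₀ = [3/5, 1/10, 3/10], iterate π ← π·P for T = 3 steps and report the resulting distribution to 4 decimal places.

π = [0.2696, 0.3816, 0.3488]

t=0: π = [0.6000, 0.1000, 0.3000]
t=1: π = [0.2600, 0.4600, 0.2800]
t=2: π = [0.2560, 0.3960, 0.3480]
t=3: π = [0.2696, 0.3816, 0.3488]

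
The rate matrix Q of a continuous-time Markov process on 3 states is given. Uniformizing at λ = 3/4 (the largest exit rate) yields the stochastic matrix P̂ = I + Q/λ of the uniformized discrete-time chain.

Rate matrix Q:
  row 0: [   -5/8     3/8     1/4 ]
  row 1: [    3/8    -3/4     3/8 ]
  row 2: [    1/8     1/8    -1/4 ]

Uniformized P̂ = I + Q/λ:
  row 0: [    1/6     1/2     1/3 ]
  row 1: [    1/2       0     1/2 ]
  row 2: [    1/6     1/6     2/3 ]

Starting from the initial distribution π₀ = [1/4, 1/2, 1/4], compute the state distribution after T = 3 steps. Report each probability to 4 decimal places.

π = [0.2500, 0.1991, 0.5509]

t=0: π = [0.2500, 0.5000, 0.2500]
t=1: π = [0.3333, 0.1667, 0.5000]
t=2: π = [0.2222, 0.2500, 0.5278]
t=3: π = [0.2500, 0.1991, 0.5509]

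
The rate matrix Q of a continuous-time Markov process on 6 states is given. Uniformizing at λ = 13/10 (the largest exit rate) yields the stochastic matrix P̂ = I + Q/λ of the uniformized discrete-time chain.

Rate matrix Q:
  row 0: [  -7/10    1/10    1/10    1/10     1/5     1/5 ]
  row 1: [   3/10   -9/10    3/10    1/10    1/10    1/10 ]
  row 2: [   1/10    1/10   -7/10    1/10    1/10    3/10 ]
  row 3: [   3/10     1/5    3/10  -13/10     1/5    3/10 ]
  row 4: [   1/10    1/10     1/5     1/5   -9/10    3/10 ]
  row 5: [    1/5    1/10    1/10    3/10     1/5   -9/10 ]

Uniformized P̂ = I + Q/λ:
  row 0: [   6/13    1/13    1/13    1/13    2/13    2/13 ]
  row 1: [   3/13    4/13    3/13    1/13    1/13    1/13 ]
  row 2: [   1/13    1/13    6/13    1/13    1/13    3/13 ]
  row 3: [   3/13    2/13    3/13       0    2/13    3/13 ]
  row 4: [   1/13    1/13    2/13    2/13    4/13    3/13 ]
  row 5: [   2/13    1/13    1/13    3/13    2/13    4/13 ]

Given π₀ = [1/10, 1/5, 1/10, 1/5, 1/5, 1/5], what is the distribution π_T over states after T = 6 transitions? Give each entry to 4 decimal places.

π = [0.2078, 0.1113, 0.2003, 0.1130, 0.1535, 0.2141]

t=0: π = [0.1000, 0.2000, 0.1000, 0.2000, 0.2000, 0.2000]
t=1: π = [0.1923, 0.1385, 0.1923, 0.1077, 0.1615, 0.2077]
t=2: π = [0.2047, 0.1172, 0.2012, 0.1130, 0.1533, 0.2107]
t=3: π = [0.2073, 0.1127, 0.2015, 0.1124, 0.1529, 0.2132]
t=4: π = [0.2077, 0.1116, 0.2008, 0.1128, 0.1532, 0.2139]
t=5: π = [0.2078, 0.1113, 0.2005, 0.1129, 0.1534, 0.2141]
t=6: π = [0.2078, 0.1113, 0.2003, 0.1130, 0.1535, 0.2141]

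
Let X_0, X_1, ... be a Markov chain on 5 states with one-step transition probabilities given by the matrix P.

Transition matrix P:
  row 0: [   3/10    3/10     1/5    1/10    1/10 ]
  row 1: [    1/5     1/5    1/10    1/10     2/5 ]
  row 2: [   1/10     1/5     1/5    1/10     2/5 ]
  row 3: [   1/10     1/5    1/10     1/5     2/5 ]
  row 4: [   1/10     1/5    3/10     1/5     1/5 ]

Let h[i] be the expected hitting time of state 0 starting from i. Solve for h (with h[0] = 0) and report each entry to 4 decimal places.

h = [0.0000, 7.5000, 8.3333, 8.3333, 8.3333]

First-step conditioning: h[0] = 0; for i ≠ 0, h[i] = 1 + Σ_k P[i][k]·h[k].
  h[1] = 1 + 1/5·h[1] + 1/10·h[2] + 1/10·h[3] + 2/5·h[4]
  h[2] = 1 + 1/5·h[1] + 1/5·h[2] + 1/10·h[3] + 2/5·h[4]
  h[3] = 1 + 1/5·h[1] + 1/10·h[2] + 1/5·h[3] + 2/5·h[4]
  h[4] = 1 + 1/5·h[1] + 3/10·h[2] + 1/5·h[3] + 1/5·h[4]
Solving the 4×4 linear system over states ≠ 0 gives exactly h = [0, 15/2, 25/3, 25/3, 25/3] (h[0] = 0 is the target).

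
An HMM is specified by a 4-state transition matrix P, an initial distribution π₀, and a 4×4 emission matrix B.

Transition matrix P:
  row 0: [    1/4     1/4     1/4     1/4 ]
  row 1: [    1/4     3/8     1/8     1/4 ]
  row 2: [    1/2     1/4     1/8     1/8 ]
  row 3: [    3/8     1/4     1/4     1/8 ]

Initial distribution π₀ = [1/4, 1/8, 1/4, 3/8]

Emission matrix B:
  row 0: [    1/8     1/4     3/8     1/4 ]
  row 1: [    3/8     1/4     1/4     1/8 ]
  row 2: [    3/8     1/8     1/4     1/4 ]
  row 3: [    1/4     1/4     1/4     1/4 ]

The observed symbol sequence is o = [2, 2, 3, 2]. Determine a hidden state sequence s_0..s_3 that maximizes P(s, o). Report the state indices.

path = [3, 0, 2, 0]

t=0: δ = [9.375e-02, 3.125e-02, 6.250e-02, 9.375e-02]  (obs o_0=2)
t=1: δ = [1.318e-02, 5.859e-03, 5.859e-03, 5.859e-03]  ψ = [3, 0, 0, 0]  (obs o_1=2)
t=2: δ = [8.240e-04, 4.120e-04, 8.240e-04, 8.240e-04]  ψ = [0, 0, 0, 0]  (obs o_2=3)
t=3: δ = [1.545e-04, 5.150e-05, 5.150e-05, 5.150e-05]  ψ = [2, 0, 0, 0]  (obs o_3=2)
backtrack: best end state = 0; path = [3, 0, 2, 0]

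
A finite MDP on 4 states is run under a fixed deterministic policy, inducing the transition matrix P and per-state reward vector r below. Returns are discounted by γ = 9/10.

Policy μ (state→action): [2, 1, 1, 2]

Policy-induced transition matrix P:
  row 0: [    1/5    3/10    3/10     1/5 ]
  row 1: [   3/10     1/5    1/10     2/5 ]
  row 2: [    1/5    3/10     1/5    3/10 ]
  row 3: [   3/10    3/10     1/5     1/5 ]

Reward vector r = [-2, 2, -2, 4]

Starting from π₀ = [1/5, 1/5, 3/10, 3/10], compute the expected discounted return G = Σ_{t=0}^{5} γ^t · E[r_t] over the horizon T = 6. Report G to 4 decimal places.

t=0: π = [0.2000, 0.2000, 0.3000, 0.3000], E[r] = 0.6000, γ^t·E[r] = 0.600000, running G = 0.600000
t=1: π = [0.2500, 0.2800, 0.2000, 0.2700], E[r] = 0.7400, γ^t·E[r] = 0.666000, running G = 1.266000
t=2: π = [0.2550, 0.2720, 0.1970, 0.2760], E[r] = 0.7440, γ^t·E[r] = 0.602640, running G = 1.868640
t=3: π = [0.2548, 0.2728, 0.1983, 0.2741], E[r] = 0.7358, γ^t·E[r] = 0.536398, running G = 2.405038
t=4: π = [0.2547, 0.2727, 0.1982, 0.2744], E[r] = 0.7372, γ^t·E[r] = 0.483690, running G = 2.888728
t=5: π = [0.2547, 0.2727, 0.1982, 0.2744], E[r] = 0.7371, γ^t·E[r] = 0.435248, running G = 3.323976

G = 3.3240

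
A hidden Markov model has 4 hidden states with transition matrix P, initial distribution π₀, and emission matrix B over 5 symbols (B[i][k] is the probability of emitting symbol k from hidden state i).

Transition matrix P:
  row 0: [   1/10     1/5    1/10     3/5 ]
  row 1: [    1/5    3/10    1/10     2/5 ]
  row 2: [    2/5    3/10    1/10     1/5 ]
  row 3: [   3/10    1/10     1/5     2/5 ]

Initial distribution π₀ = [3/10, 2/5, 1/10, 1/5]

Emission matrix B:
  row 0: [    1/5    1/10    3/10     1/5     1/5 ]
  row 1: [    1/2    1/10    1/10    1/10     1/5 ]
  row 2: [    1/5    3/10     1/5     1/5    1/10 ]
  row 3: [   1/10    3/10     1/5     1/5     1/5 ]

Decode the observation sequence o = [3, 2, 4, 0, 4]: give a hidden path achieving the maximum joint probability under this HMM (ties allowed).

t=0: δ = [6.000e-02, 4.000e-02, 2.000e-02, 4.000e-02]  (obs o_0=3)
t=1: δ = [3.600e-03, 1.200e-03, 1.600e-03, 7.200e-03]  ψ = [3, 0, 3, 0]  (obs o_1=2)
t=2: δ = [4.320e-04, 1.440e-04, 1.440e-04, 5.760e-04]  ψ = [3, 0, 3, 3]  (obs o_2=4)
t=3: δ = [3.456e-05, 4.320e-05, 2.304e-05, 2.592e-05]  ψ = [3, 0, 3, 0]  (obs o_3=0)
t=4: δ = [1.843e-06, 2.592e-06, 5.184e-07, 4.147e-06]  ψ = [2, 1, 3, 0]  (obs o_4=4)
backtrack: best end state = 3; path = [0, 3, 3, 0, 3]

path = [0, 3, 3, 0, 3]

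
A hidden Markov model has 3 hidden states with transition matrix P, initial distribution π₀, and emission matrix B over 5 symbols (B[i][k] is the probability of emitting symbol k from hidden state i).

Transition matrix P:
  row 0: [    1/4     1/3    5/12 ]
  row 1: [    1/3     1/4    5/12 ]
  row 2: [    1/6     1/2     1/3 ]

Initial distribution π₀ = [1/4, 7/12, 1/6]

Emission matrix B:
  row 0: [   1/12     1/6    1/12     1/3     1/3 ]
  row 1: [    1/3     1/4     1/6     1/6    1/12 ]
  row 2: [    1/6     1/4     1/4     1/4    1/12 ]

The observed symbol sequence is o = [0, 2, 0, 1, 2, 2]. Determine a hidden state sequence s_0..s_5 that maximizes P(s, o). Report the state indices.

path = [1, 2, 1, 2, 1, 2]

t=0: δ = [2.083e-02, 1.944e-01, 2.778e-02]  (obs o_0=0)
t=1: δ = [5.401e-03, 8.102e-03, 2.025e-02]  ψ = [1, 1, 1]  (obs o_1=2)
t=2: δ = [2.813e-04, 3.376e-03, 1.125e-03]  ψ = [2, 2, 2]  (obs o_2=0)
t=3: δ = [1.875e-04, 2.110e-04, 3.516e-04]  ψ = [1, 1, 1]  (obs o_3=1)
t=4: δ = [5.861e-06, 2.930e-05, 2.930e-05]  ψ = [1, 2, 2]  (obs o_4=2)
t=5: δ = [8.140e-07, 2.442e-06, 3.052e-06]  ψ = [1, 2, 1]  (obs o_5=2)
backtrack: best end state = 2; path = [1, 2, 1, 2, 1, 2]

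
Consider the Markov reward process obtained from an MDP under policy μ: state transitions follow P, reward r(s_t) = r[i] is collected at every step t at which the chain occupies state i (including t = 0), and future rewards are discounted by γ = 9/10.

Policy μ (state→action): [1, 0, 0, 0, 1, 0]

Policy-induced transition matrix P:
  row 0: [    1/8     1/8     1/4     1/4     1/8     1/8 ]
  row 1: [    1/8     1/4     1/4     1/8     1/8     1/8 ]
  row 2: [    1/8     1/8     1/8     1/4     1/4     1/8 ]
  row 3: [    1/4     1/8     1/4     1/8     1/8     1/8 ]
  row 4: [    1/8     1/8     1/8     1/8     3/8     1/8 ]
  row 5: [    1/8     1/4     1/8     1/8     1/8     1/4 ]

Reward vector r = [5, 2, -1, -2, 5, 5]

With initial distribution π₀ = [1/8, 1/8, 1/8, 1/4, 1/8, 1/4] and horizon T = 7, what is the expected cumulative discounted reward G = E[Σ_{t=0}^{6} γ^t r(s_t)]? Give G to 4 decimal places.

G = 11.5678

t=0: π = [0.1250, 0.1250, 0.1250, 0.2500, 0.1250, 0.2500], E[r] = 2.1250, γ^t·E[r] = 2.125000, running G = 2.125000
t=1: π = [0.1563, 0.1719, 0.1875, 0.1563, 0.1719, 0.1563], E[r] = 2.2656, γ^t·E[r] = 2.039063, running G = 4.164063
t=2: π = [0.1445, 0.1660, 0.1855, 0.1680, 0.1914, 0.1445], E[r] = 2.2129, γ^t·E[r] = 1.792441, running G = 5.956504
t=3: π = [0.1460, 0.1638, 0.1848, 0.1663, 0.1960, 0.1431], E[r] = 2.2358, γ^t·E[r] = 1.629927, running G = 7.586431
t=4: π = [0.1458, 0.1634, 0.1845, 0.1664, 0.1971, 0.1429], E[r] = 2.2384, γ^t·E[r] = 1.468616, running G = 9.055048
t=5: π = [0.1458, 0.1633, 0.1844, 0.1663, 0.1973, 0.1429], E[r] = 2.2395, γ^t·E[r] = 1.322422, running G = 10.377469
t=6: π = [0.1458, 0.1633, 0.1844, 0.1663, 0.1974, 0.1429], E[r] = 2.2397, γ^t·E[r] = 1.190282, running G = 11.567751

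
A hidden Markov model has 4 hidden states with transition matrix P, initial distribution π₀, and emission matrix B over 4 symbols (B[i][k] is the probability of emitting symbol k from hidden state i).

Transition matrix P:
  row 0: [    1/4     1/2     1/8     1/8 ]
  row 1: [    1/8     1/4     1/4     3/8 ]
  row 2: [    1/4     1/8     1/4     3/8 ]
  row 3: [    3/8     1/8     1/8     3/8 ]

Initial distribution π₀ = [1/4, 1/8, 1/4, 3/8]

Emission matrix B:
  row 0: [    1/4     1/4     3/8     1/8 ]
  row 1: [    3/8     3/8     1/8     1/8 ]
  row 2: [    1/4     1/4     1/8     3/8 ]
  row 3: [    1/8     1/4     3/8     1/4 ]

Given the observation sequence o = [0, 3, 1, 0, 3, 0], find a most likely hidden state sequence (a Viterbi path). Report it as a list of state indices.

t=0: δ = [6.250e-02, 4.688e-02, 6.250e-02, 4.688e-02]  (obs o_0=0)
t=1: δ = [2.197e-03, 3.906e-03, 5.859e-03, 5.859e-03]  ψ = [3, 0, 2, 2]  (obs o_1=3)
t=2: δ = [5.493e-04, 4.120e-04, 3.662e-04, 5.493e-04]  ψ = [3, 0, 2, 2]  (obs o_2=1)
t=3: δ = [5.150e-05, 1.030e-04, 2.575e-05, 2.575e-05]  ψ = [3, 0, 1, 3]  (obs o_3=0)
t=4: δ = [1.609e-06, 3.219e-06, 9.656e-06, 9.656e-06]  ψ = [0, 0, 1, 1]  (obs o_4=3)
t=5: δ = [9.052e-07, 4.526e-07, 6.035e-07, 4.526e-07]  ψ = [3, 2, 2, 2]  (obs o_5=0)
backtrack: best end state = 0; path = [2, 3, 0, 1, 3, 0]

path = [2, 3, 0, 1, 3, 0]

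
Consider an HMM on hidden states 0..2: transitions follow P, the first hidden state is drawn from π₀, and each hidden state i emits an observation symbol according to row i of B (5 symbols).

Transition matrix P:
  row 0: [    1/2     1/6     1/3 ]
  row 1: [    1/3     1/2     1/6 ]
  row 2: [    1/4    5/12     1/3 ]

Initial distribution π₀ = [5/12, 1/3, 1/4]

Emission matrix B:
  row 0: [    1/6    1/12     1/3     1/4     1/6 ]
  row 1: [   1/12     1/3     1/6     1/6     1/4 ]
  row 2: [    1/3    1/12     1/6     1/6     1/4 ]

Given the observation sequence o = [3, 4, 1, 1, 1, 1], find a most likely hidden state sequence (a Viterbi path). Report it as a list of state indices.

t=0: δ = [1.042e-01, 5.556e-02, 4.167e-02]  (obs o_0=3)
t=1: δ = [8.681e-03, 6.944e-03, 8.681e-03]  ψ = [0, 1, 0]  (obs o_1=4)
t=2: δ = [3.617e-04, 1.206e-03, 2.411e-04]  ψ = [0, 2, 0]  (obs o_2=1)
t=3: δ = [3.349e-05, 2.009e-04, 1.674e-05]  ψ = [1, 1, 1]  (obs o_3=1)
t=4: δ = [5.582e-06, 3.349e-05, 2.791e-06]  ψ = [1, 1, 1]  (obs o_4=1)
t=5: δ = [9.303e-07, 5.582e-06, 4.651e-07]  ψ = [1, 1, 1]  (obs o_5=1)
backtrack: best end state = 1; path = [0, 2, 1, 1, 1, 1]

path = [0, 2, 1, 1, 1, 1]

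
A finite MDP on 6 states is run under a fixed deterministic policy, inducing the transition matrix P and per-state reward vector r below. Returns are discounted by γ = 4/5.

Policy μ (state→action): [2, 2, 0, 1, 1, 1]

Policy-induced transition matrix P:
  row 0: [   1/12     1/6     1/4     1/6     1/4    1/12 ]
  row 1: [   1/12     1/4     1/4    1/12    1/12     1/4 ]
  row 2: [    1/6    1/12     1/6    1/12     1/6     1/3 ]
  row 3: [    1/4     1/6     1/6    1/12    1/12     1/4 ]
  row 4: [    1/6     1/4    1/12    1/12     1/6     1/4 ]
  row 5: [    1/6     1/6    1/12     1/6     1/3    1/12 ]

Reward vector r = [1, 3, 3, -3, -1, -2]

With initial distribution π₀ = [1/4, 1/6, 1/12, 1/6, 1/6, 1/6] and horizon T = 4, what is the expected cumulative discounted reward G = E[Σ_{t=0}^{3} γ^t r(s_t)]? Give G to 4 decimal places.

t=0: π = [0.2500, 0.1667, 0.0833, 0.1667, 0.1667, 0.1667], E[r] = 0.0000, γ^t·E[r] = 0.000000, running G = 0.000000
t=1: π = [0.1458, 0.1875, 0.1736, 0.1181, 0.1875, 0.1875], E[r] = 0.3125, γ^t·E[r] = 0.250000, running G = 0.250000
t=2: π = [0.1487, 0.1834, 0.1632, 0.1111, 0.1846, 0.2089], E[r] = 0.2529, γ^t·E[r] = 0.161852, running G = 0.411852
t=3: π = [0.1482, 0.1837, 0.1616, 0.1131, 0.1893, 0.2040], E[r] = 0.2474, γ^t·E[r] = 0.126667, running G = 0.538519

G = 0.5385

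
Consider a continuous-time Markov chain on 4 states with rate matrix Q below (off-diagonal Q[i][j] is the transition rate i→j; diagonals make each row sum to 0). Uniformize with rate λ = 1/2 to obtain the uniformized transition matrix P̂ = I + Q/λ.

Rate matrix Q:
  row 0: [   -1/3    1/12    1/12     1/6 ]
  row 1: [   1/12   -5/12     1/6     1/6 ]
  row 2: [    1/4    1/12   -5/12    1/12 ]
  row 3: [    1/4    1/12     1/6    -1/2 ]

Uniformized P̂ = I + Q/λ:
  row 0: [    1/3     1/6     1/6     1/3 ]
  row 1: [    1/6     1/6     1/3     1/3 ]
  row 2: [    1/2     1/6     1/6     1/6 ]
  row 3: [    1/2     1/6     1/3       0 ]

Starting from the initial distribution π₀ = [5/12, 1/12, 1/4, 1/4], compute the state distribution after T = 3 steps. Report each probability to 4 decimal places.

π = [0.3816, 0.1667, 0.2323, 0.2195]

t=0: π = [0.4167, 0.0833, 0.2500, 0.2500]
t=1: π = [0.4028, 0.1667, 0.2222, 0.2083]
t=2: π = [0.3773, 0.1667, 0.2292, 0.2269]
t=3: π = [0.3816, 0.1667, 0.2323, 0.2195]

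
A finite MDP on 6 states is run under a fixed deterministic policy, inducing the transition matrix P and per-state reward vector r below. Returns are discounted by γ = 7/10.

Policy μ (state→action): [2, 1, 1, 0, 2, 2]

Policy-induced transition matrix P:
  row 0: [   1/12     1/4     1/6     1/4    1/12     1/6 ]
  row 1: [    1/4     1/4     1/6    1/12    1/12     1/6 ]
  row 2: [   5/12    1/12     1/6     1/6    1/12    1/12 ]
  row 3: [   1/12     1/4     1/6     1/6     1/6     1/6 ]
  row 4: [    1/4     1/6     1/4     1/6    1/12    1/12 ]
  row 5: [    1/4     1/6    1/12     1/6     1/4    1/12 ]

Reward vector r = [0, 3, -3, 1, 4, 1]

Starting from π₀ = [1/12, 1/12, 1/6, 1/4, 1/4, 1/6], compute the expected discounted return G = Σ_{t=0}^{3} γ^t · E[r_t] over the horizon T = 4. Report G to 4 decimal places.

t=0: π = [0.0833, 0.0833, 0.1667, 0.2500, 0.2500, 0.1667], E[r] = 1.1667, γ^t·E[r] = 1.166667, running G = 1.166667
t=1: π = [0.2222, 0.1875, 0.1736, 0.1667, 0.1319, 0.1181], E[r] = 0.8542, γ^t·E[r] = 0.597917, running G = 1.764583
t=2: π = [0.2141, 0.2002, 0.1678, 0.1696, 0.1169, 0.1314], E[r] = 0.8657, γ^t·E[r] = 0.424213, running G = 2.188796
t=3: π = [0.2140, 0.2013, 0.1655, 0.1678, 0.1194, 0.1320], E[r] = 0.8849, γ^t·E[r] = 0.303516, running G = 2.492312

G = 2.4923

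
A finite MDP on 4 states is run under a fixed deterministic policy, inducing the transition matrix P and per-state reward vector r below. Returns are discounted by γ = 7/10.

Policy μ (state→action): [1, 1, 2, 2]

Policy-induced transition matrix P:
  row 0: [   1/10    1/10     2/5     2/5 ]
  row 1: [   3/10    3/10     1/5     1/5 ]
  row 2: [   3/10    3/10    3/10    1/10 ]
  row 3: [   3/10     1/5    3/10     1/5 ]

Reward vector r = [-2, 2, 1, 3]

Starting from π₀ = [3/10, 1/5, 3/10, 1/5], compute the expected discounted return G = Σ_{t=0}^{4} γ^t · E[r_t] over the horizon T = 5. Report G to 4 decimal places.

t=0: π = [0.3000, 0.2000, 0.3000, 0.2000], E[r] = 0.7000, γ^t·E[r] = 0.700000, running G = 0.700000
t=1: π = [0.2400, 0.2200, 0.3100, 0.2300], E[r] = 0.9600, γ^t·E[r] = 0.672000, running G = 1.372000
t=2: π = [0.2520, 0.2290, 0.3020, 0.2170], E[r] = 0.9070, γ^t·E[r] = 0.444430, running G = 1.816430
t=3: π = [0.2496, 0.2279, 0.3023, 0.2202], E[r] = 0.9195, γ^t·E[r] = 0.315389, running G = 2.131819
t=4: π = [0.2501, 0.2281, 0.3022, 0.2197], E[r] = 0.9172, γ^t·E[r] = 0.220220, running G = 2.352038

G = 2.3520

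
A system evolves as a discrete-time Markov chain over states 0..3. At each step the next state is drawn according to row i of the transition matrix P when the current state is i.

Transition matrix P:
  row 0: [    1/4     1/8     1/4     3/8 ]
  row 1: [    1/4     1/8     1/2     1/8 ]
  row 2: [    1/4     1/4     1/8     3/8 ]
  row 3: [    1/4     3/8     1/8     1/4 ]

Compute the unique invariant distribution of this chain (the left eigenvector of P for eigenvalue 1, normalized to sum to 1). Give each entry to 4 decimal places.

Balance equations π_j = Σ_i π_i·P[i][j]:
  π_0 = 1/4·π_0 + 1/4·π_1 + 1/4·π_2 + 1/4·π_3
  π_1 = 1/8·π_0 + 1/8·π_1 + 1/4·π_2 + 3/8·π_3
  π_2 = 1/4·π_0 + 1/2·π_1 + 1/8·π_2 + 1/8·π_3
  normalize: π_0 + π_1 + π_2 + π_3 = 1
Solving the linear system gives exactly π = [1/4, 75/332, 20/83, 47/166].

π = [0.2500, 0.2259, 0.2410, 0.2831]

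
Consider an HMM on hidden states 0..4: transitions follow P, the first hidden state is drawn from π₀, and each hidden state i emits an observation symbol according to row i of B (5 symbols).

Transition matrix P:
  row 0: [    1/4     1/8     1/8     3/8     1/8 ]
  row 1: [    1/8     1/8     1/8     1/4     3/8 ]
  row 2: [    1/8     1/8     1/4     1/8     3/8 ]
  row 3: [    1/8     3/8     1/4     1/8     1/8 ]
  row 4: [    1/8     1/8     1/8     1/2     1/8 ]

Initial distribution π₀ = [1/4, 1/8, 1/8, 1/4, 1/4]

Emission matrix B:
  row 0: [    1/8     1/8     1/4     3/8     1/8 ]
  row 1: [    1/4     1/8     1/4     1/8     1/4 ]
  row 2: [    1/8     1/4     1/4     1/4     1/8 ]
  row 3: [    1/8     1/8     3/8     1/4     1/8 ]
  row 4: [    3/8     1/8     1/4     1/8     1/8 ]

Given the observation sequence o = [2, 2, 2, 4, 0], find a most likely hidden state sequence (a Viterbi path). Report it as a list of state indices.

t=0: δ = [6.250e-02, 3.125e-02, 3.125e-02, 9.375e-02, 6.250e-02]  (obs o_0=2)
t=1: δ = [3.906e-03, 8.789e-03, 5.859e-03, 1.172e-02, 2.930e-03]  ψ = [0, 3, 3, 4, 1]  (obs o_1=2)
t=2: δ = [3.662e-04, 1.099e-03, 7.324e-04, 8.240e-04, 8.240e-04]  ψ = [3, 3, 3, 1, 1]  (obs o_2=2)
t=3: δ = [1.717e-05, 7.725e-05, 2.575e-05, 5.150e-05, 5.150e-05]  ψ = [1, 3, 3, 4, 1]  (obs o_3=4)
t=4: δ = [1.207e-06, 4.828e-06, 1.609e-06, 3.219e-06, 1.086e-05]  ψ = [1, 3, 3, 4, 1]  (obs o_4=0)
backtrack: best end state = 4; path = [3, 1, 3, 1, 4]

path = [3, 1, 3, 1, 4]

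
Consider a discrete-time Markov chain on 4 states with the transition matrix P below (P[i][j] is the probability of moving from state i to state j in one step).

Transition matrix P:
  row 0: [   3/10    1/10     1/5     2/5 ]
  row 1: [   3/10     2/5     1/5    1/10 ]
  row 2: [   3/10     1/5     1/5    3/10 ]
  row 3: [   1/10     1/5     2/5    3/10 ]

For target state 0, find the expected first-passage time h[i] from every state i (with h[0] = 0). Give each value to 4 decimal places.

h = [0.0000, 3.8000, 4.0000, 4.8000]

First-step conditioning: h[0] = 0; for i ≠ 0, h[i] = 1 + Σ_k P[i][k]·h[k].
  h[1] = 1 + 2/5·h[1] + 1/5·h[2] + 1/10·h[3]
  h[2] = 1 + 1/5·h[1] + 1/5·h[2] + 3/10·h[3]
  h[3] = 1 + 1/5·h[1] + 2/5·h[2] + 3/10·h[3]
Solving the 3×3 linear system over states ≠ 0 gives exactly h = [0, 19/5, 4, 24/5] (h[0] = 0 is the target).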